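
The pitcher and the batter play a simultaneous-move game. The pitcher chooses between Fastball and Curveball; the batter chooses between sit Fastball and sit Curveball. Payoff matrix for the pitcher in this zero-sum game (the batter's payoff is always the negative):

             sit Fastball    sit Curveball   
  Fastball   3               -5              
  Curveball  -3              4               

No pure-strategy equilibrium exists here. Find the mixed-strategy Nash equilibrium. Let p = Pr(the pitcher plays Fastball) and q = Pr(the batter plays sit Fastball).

p = 7/15, q = 3/5

For the batter to be willing to mix, the batter must be indifferent between sit Fastball and sit Curveball, which pins down the pitcher's mix.
  the batter's payoff from sit Fastball: p·(-3) + (1−p)·3 = -6p + 3
  the batter's payoff from sit Curveball: p·5 + (1−p)·(-4) = 9p - 4
  -6p + 3 = 9p - 4  ⇒  -15p = -7  ⇒  p = 7/15.
The pitcher's indifference between Fastball and Curveball determines the batter's mixing probability q:
  the pitcher's payoff to Fastball: q·3 + (1−q)·(-5) = 8q - 5
  the pitcher's payoff to Curveball: q·(-3) + (1−q)·4 = -7q + 4
  8q - 5 = -7q + 4  ⇒  15q = 9  ⇒  q = 3/5.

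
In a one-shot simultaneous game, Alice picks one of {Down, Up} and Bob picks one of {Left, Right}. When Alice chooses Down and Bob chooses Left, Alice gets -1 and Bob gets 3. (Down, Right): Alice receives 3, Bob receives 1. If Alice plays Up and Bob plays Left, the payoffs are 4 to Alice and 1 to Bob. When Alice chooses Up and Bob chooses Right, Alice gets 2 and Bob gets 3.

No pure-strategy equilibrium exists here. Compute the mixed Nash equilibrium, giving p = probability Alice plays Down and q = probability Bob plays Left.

For Bob to be willing to mix, Bob must be indifferent between Left and Right, which pins down Alice's mix.
  Bob's payoff to Left: p·3 + (1−p)·1 = 2p + 1
  Bob's payoff to Right: p·1 + (1−p)·3 = -2p + 3
  2p + 1 = -2p + 3  ⇒  4p = 2  ⇒  p = 1/2.
Alice's indifference between Down and Up determines Bob's mixing probability q:
  Alice's expected payoff from Down: q·(-1) + (1−q)·3 = -4q + 3
  Alice's expected payoff from Up: q·4 + (1−q)·2 = 2q + 2
  -4q + 3 = 2q + 2  ⇒  -6q = -1  ⇒  q = 1/6.

p = 1/2, q = 1/6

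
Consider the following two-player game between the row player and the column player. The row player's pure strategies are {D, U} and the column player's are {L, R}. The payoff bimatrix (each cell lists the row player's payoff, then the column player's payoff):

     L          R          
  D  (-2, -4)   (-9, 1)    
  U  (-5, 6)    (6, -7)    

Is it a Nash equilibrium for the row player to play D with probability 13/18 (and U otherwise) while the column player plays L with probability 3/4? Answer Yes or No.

Given the column player's mix q = 3/4, the row player's payoff from D is -15/4 but from U is -9/4. The row player strictly prefers U, so the row player would not mix.
So the proposed profile is not a Nash equilibrium.

No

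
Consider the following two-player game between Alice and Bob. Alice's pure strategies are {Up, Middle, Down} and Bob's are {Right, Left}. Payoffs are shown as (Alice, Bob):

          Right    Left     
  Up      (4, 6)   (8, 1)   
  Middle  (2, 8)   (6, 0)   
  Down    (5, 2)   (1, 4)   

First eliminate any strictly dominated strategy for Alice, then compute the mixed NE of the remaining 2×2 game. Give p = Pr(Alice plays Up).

p = 2/7

Alice's strategy Middle is strictly dominated by Up: 4 > 2 and 8 > 6. Eliminate Middle.
Set Bob's expected payoff from Right equal to that from Left:
  Bob's payoff to Right: p·6 + (1−p)·2 = 4p + 2
  Bob's payoff to Left: p·1 + (1−p)·4 = -3p + 4
  4p + 2 = -3p + 4  ⇒  7p = 2  ⇒  p = 2/7.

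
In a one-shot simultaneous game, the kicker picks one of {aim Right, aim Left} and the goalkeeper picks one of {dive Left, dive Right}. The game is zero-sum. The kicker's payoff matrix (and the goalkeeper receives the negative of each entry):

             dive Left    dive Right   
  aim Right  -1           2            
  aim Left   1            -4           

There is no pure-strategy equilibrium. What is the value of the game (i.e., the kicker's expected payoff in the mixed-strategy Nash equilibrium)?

The goalkeeper's mix must leave the kicker indifferent between aim Right and aim Left.
  the kicker's payoff from aim Right: q·(-1) + (1−q)·2 = -3q + 2
  the kicker's payoff from aim Left: q·1 + (1−q)·(-4) = 5q - 4
  -3q + 2 = 5q - 4  ⇒  -8q = -6  ⇒  q = 3/4.
The value is the kicker's expected payoff against this mix (using aim Right): (3/4)·(-1) + (1/4)·2 = -1/4.

v = -1/4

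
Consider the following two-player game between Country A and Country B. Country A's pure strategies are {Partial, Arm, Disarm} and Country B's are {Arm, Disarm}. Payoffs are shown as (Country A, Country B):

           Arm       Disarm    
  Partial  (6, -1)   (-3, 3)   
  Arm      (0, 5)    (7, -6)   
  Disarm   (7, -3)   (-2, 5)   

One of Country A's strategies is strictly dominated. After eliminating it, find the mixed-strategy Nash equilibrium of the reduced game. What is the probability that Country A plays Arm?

Country A's strategy Partial is strictly dominated by Disarm: 7 > 6 and -2 > -3. Eliminate Partial.
In a mixed equilibrium Country B is indifferent between Arm and Disarm; this condition fixes p.
  Country B's payoff from Arm: p·5 + (1−p)·(-3) = 8p - 3
  Country B's payoff from Disarm: p·(-6) + (1−p)·5 = -11p + 5
  8p - 3 = -11p + 5  ⇒  19p = 8  ⇒  p = 8/19.

p = 8/19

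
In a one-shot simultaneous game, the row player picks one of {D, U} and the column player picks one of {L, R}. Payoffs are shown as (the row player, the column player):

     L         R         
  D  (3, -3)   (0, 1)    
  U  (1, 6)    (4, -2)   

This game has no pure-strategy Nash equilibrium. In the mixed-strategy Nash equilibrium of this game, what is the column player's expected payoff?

0

Set the column player's expected payoff from L equal to that from R:
  the column player's payoff to L: p·(-3) + (1−p)·6 = -9p + 6
  the column player's payoff to R: p·1 + (1−p)·(-2) = 3p - 2
  -9p + 6 = 3p - 2  ⇒  -12p = -8  ⇒  p = 2/3.
At equilibrium the column player is indifferent across columns, so the column player's payoff equals the payoff from L: (2/3)·(-3) + (1/3)·6 = 0.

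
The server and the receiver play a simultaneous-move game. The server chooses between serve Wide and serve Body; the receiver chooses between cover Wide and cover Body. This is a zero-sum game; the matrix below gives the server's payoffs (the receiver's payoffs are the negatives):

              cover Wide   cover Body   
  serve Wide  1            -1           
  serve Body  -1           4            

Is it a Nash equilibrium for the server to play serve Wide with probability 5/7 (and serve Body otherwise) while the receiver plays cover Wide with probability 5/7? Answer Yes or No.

Check the receiver's indifference given the server's mix p = 5/7:
  payoff from cover Wide = -3/7; payoff from cover Body = -3/7 — equal.
Check the server's indifference given the receiver's mix q = 5/7:
  payoff from serve Wide = 3/7; payoff from serve Body = 3/7 — equal.
Both players are indifferent, so neither can profitably deviate.

Yes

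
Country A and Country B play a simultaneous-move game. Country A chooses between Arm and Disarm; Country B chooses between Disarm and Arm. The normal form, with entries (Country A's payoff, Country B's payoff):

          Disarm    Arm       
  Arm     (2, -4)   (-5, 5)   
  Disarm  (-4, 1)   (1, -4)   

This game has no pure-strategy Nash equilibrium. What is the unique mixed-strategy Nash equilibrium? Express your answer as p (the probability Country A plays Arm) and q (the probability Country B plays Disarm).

p = 5/14, q = 1/2

Country B's indifference between Disarm and Arm determines Country A's mixing probability p:
  Country B's payoff from Disarm: p·(-4) + (1−p)·1 = -5p + 1
  Country B's payoff from Arm: p·5 + (1−p)·(-4) = 9p - 4
  -5p + 1 = 9p - 4  ⇒  -14p = -5  ⇒  p = 5/14.
In a mixed equilibrium Country A is indifferent between Arm and Disarm; this condition fixes q.
  Country A's expected payoff from Arm: q·2 + (1−q)·(-5) = 7q - 5
  Country A's expected payoff from Disarm: q·(-4) + (1−q)·1 = -5q + 1
  7q - 5 = -5q + 1  ⇒  12q = 6  ⇒  q = 1/2.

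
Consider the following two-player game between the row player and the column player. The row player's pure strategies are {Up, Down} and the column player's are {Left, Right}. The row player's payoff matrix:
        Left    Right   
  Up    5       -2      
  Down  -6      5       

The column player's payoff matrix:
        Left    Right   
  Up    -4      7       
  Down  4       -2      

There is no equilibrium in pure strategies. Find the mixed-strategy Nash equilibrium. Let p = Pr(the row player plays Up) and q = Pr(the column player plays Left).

The column player's indifference between Left and Right determines the row player's mixing probability p:
  the column player's payoff from Left: p·(-4) + (1−p)·4 = -8p + 4
  the column player's payoff from Right: p·7 + (1−p)·(-2) = 9p - 2
  -8p + 4 = 9p - 2  ⇒  -17p = -6  ⇒  p = 6/17.
The column player's mix must leave the row player indifferent between Up and Down.
  the row player's payoff from Up: q·5 + (1−q)·(-2) = 7q - 2
  the row player's payoff from Down: q·(-6) + (1−q)·5 = -11q + 5
  7q - 2 = -11q + 5  ⇒  18q = 7  ⇒  q = 7/18.

p = 6/17, q = 7/18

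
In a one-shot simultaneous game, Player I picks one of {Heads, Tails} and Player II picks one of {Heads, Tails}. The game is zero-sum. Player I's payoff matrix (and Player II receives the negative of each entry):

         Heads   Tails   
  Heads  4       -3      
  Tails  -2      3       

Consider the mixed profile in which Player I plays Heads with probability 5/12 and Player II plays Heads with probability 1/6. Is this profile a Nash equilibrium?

No

Given Player II's mix q = 1/6, Player I's payoff from Heads is -11/6 but from Tails is 13/6. Player I strictly prefers Tails, so Player I would not mix.
So the proposed profile is not a Nash equilibrium.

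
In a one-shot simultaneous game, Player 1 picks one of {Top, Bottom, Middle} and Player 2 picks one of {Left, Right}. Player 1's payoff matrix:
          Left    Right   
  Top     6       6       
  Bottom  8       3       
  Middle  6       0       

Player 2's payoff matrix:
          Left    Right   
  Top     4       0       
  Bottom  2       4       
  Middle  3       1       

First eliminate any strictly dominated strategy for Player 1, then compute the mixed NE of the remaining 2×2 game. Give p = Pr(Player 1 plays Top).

p = 1/3

Player 1's strategy Middle is strictly dominated by Bottom: 8 > 6 and 3 > 0. Eliminate Middle.
In a mixed equilibrium Player 2 is indifferent between Left and Right; this condition fixes p.
  Player 2's payoff from Left: p·4 + (1−p)·2 = 2p + 2
  Player 2's payoff from Right: p·0 + (1−p)·4 = -4p + 4
  2p + 2 = -4p + 4  ⇒  6p = 2  ⇒  p = 1/3.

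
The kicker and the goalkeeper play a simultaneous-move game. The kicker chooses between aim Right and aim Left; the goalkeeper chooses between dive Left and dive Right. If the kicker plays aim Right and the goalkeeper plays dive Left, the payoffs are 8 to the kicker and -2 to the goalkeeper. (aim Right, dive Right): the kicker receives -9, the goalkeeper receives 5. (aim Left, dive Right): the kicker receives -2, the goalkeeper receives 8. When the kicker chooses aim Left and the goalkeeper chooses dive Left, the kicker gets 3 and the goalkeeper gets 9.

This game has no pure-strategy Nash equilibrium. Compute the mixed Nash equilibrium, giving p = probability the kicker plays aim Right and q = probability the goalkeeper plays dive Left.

p = 1/8, q = 7/12

Set the goalkeeper's expected payoff from dive Left equal to that from dive Right:
  the goalkeeper's payoff to dive Left: p·(-2) + (1−p)·9 = -11p + 9
  the goalkeeper's payoff to dive Right: p·5 + (1−p)·8 = -3p + 8
  -11p + 9 = -3p + 8  ⇒  -8p = -1  ⇒  p = 1/8.
The goalkeeper's mix must leave the kicker indifferent between aim Right and aim Left.
  the kicker's payoff from aim Right: q·8 + (1−q)·(-9) = 17q - 9
  the kicker's payoff from aim Left: q·3 + (1−q)·(-2) = 5q - 2
  17q - 9 = 5q - 2  ⇒  12q = 7  ⇒  q = 7/12.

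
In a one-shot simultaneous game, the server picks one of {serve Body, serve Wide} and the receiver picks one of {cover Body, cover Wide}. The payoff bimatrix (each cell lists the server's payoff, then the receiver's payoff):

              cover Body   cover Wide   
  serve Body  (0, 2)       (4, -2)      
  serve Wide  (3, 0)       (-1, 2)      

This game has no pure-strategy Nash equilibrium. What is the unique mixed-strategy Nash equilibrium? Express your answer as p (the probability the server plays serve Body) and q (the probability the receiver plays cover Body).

p = 1/3, q = 5/8

The receiver's indifference between cover Body and cover Wide determines the server's mixing probability p:
  the receiver's payoff to cover Body: p·2 + (1−p)·0 = 2p
  the receiver's payoff to cover Wide: p·(-2) + (1−p)·2 = -4p + 2
  2p = -4p + 2  ⇒  6p = 2  ⇒  p = 1/3.
The server's indifference between serve Body and serve Wide determines the receiver's mixing probability q:
  the server's expected payoff from serve Body: q·0 + (1−q)·4 = -4q + 4
  the server's expected payoff from serve Wide: q·3 + (1−q)·(-1) = 4q - 1
  -4q + 4 = 4q - 1  ⇒  -8q = -5  ⇒  q = 5/8.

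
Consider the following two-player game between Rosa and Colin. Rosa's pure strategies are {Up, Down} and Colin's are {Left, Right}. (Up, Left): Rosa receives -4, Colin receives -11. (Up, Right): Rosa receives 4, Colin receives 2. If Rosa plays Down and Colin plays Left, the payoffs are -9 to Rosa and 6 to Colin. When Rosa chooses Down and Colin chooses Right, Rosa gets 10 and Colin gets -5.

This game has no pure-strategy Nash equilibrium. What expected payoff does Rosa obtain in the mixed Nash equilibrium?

-4/11

For Rosa to be willing to mix, Rosa must be indifferent between Up and Down, which pins down Colin's mix.
  Rosa's expected payoff from Up: q·(-4) + (1−q)·4 = -8q + 4
  Rosa's expected payoff from Down: q·(-9) + (1−q)·10 = -19q + 10
  -8q + 4 = -19q + 10  ⇒  11q = 6  ⇒  q = 6/11.
At equilibrium Rosa is indifferent across rows, so Rosa's payoff equals the payoff from Up: (6/11)·(-4) + (5/11)·4 = -4/11.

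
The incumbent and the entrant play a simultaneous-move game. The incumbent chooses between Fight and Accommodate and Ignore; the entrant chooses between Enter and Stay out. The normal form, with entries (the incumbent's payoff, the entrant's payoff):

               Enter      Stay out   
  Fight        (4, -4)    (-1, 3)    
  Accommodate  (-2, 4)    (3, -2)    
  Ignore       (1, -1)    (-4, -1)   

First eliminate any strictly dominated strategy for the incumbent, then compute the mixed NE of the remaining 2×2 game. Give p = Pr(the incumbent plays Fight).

p = 6/13

The incumbent's strategy Ignore is strictly dominated by Fight: 4 > 1 and -1 > -4. Eliminate Ignore.
The entrant's indifference between Enter and Stay out determines the incumbent's mixing probability p:
  the entrant's payoff to Enter: p·(-4) + (1−p)·4 = -8p + 4
  the entrant's payoff to Stay out: p·3 + (1−p)·(-2) = 5p - 2
  -8p + 4 = 5p - 2  ⇒  -13p = -6  ⇒  p = 6/13.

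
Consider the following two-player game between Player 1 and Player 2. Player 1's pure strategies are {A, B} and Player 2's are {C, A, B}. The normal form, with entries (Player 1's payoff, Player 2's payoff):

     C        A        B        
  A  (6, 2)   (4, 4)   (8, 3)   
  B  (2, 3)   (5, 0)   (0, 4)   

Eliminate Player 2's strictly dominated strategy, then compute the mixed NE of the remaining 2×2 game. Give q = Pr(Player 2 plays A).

q = 8/9

Player 2's strategy C is strictly dominated by B: 3 > 2 and 4 > 3. Eliminate C.
In a mixed equilibrium Player 1 is indifferent between A and B; this condition fixes q.
  Player 1's payoff to A: q·4 + (1−q)·8 = -4q + 8
  Player 1's payoff to B: q·5 + (1−q)·0 = 5q
  -4q + 8 = 5q  ⇒  -9q = -8  ⇒  q = 8/9.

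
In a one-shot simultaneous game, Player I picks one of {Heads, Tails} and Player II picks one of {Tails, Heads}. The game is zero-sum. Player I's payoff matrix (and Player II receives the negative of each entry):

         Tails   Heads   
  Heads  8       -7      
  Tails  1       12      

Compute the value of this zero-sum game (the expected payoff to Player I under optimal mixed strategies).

Player I's indifference between Heads and Tails determines Player II's mixing probability q:
  Player I's payoff to Heads: q·8 + (1−q)·(-7) = 15q - 7
  Player I's payoff to Tails: q·1 + (1−q)·12 = -11q + 12
  15q - 7 = -11q + 12  ⇒  26q = 19  ⇒  q = 19/26.
The value is Player I's expected payoff against this mix (using Heads): (19/26)·8 + (7/26)·(-7) = 103/26.

v = 103/26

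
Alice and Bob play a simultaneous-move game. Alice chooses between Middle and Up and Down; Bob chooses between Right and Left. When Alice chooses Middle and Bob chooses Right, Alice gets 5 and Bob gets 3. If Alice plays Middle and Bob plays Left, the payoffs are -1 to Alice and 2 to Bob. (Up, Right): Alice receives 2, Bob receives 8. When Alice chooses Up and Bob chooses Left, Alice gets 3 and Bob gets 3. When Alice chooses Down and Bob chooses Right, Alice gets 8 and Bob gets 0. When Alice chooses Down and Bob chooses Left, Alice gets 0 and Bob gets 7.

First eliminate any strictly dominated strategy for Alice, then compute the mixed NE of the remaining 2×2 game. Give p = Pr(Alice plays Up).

Alice's strategy Middle is strictly dominated by Down: 8 > 5 and 0 > -1. Eliminate Middle.
In a mixed equilibrium Bob is indifferent between Right and Left; this condition fixes p.
  Bob's payoff to Right: p·8 + (1−p)·0 = 8p
  Bob's payoff to Left: p·3 + (1−p)·7 = -4p + 7
  8p = -4p + 7  ⇒  12p = 7  ⇒  p = 7/12.

p = 7/12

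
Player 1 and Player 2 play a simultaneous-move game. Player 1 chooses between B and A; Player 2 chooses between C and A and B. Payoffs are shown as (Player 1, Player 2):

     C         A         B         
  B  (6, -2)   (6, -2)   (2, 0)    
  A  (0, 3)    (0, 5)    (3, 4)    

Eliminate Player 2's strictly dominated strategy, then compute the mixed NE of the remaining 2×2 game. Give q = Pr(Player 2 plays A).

q = 1/7

Player 2's strategy C is strictly dominated by B: 0 > -2 and 4 > 3. Eliminate C.
Set Player 1's expected payoff from B equal to that from A:
  Player 1's expected payoff from B: q·6 + (1−q)·2 = 4q + 2
  Player 1's expected payoff from A: q·0 + (1−q)·3 = -3q + 3
  4q + 2 = -3q + 3  ⇒  7q = 1  ⇒  q = 1/7.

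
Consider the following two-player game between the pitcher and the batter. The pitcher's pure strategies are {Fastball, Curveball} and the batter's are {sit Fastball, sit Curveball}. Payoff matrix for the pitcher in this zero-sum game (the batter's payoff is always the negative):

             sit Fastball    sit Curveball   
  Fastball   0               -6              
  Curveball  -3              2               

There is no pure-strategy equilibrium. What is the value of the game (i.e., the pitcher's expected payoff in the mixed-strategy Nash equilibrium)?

v = -18/11

The pitcher's indifference between Fastball and Curveball determines the batter's mixing probability q:
  the pitcher's payoff to Fastball: q·0 + (1−q)·(-6) = 6q - 6
  the pitcher's payoff to Curveball: q·(-3) + (1−q)·2 = -5q + 2
  6q - 6 = -5q + 2  ⇒  11q = 8  ⇒  q = 8/11.
The value is the pitcher's expected payoff against this mix (using Fastball): (8/11)·0 + (3/11)·(-6) = -18/11.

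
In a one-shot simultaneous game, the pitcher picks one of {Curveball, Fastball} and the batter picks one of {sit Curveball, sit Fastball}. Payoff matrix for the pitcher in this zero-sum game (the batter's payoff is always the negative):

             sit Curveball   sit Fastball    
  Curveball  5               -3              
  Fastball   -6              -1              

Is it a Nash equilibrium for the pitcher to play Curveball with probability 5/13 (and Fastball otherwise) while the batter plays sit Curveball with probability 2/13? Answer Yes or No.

Yes

Check the batter's indifference given the pitcher's mix p = 5/13:
  payoff from sit Curveball = 23/13; payoff from sit Fastball = 23/13 — equal.
Check the pitcher's indifference given the batter's mix q = 2/13:
  payoff from Curveball = -23/13; payoff from Fastball = -23/13 — equal.
Both players are indifferent, so neither can profitably deviate.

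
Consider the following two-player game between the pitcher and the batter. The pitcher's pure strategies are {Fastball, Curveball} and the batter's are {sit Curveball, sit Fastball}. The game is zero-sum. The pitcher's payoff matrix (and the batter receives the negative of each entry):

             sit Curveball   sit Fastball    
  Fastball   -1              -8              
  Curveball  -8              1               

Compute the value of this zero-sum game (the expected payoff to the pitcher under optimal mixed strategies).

The pitcher's indifference between Fastball and Curveball determines the batter's mixing probability q:
  the pitcher's payoff to Fastball: q·(-1) + (1−q)·(-8) = 7q - 8
  the pitcher's payoff to Curveball: q·(-8) + (1−q)·1 = -9q + 1
  7q - 8 = -9q + 1  ⇒  16q = 9  ⇒  q = 9/16.
The value is the pitcher's expected payoff against this mix (using Fastball): (9/16)·(-1) + (7/16)·(-8) = -65/16.

v = -65/16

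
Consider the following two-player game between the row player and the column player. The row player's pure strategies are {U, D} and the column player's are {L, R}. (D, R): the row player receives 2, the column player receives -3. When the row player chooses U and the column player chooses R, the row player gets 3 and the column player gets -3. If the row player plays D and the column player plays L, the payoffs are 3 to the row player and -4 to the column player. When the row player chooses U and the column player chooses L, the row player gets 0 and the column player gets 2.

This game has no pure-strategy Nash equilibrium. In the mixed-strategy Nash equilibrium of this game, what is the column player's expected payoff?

-3

For the column player to be willing to mix, the column player must be indifferent between L and R, which pins down the row player's mix.
  the column player's payoff to L: p·2 + (1−p)·(-4) = 6p - 4
  the column player's payoff to R: p·(-3) + (1−p)·(-3) = -3
  6p - 4 = -3  ⇒  6p = 1  ⇒  p = 1/6.
At equilibrium the column player is indifferent across columns, so the column player's payoff equals the payoff from L: (1/6)·2 + (5/6)·(-4) = -3.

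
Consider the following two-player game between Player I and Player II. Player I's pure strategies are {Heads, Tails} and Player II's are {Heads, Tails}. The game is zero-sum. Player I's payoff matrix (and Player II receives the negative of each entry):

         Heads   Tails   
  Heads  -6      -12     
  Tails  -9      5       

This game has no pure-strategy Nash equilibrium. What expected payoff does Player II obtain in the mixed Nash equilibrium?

69/10

Player I's mix must leave Player II indifferent between Heads and Tails.
  Player II's payoff to Heads: p·6 + (1−p)·9 = -3p + 9
  Player II's payoff to Tails: p·12 + (1−p)·(-5) = 17p - 5
  -3p + 9 = 17p - 5  ⇒  -20p = -14  ⇒  p = 7/10.
At equilibrium Player II is indifferent across columns, so Player II's payoff equals the payoff from Heads: (7/10)·6 + (3/10)·9 = 69/10.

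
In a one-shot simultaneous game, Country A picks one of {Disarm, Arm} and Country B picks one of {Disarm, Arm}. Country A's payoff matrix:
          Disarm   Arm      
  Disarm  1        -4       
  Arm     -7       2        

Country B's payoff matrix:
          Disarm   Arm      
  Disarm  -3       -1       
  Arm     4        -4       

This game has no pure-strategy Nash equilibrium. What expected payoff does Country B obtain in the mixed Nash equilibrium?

Country A's mix must leave Country B indifferent between Disarm and Arm.
  Country B's expected payoff from Disarm: p·(-3) + (1−p)·4 = -7p + 4
  Country B's expected payoff from Arm: p·(-1) + (1−p)·(-4) = 3p - 4
  -7p + 4 = 3p - 4  ⇒  -10p = -8  ⇒  p = 4/5.
At equilibrium Country B is indifferent across columns, so Country B's payoff equals the payoff from Disarm: (4/5)·(-3) + (1/5)·4 = -8/5.

-8/5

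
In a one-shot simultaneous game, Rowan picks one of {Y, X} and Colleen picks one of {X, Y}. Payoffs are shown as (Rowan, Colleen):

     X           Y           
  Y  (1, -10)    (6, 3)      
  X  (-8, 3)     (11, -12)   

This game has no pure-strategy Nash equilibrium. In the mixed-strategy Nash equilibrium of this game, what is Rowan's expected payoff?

59/14

Set Rowan's expected payoff from Y equal to that from X:
  Rowan's payoff from Y: q·1 + (1−q)·6 = -5q + 6
  Rowan's payoff from X: q·(-8) + (1−q)·11 = -19q + 11
  -5q + 6 = -19q + 11  ⇒  14q = 5  ⇒  q = 5/14.
At equilibrium Rowan is indifferent across rows, so Rowan's payoff equals the payoff from Y: (5/14)·1 + (9/14)·6 = 59/14.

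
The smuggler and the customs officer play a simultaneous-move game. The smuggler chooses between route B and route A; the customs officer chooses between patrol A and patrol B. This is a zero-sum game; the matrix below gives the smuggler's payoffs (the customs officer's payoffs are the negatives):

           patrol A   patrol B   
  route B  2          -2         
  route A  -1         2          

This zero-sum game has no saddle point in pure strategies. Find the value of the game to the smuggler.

The customs officer's mix must leave the smuggler indifferent between route B and route A.
  the smuggler's payoff to route B: q·2 + (1−q)·(-2) = 4q - 2
  the smuggler's payoff to route A: q·(-1) + (1−q)·2 = -3q + 2
  4q - 2 = -3q + 2  ⇒  7q = 4  ⇒  q = 4/7.
The value is the smuggler's expected payoff against this mix (using route B): (4/7)·2 + (3/7)·(-2) = 2/7.

v = 2/7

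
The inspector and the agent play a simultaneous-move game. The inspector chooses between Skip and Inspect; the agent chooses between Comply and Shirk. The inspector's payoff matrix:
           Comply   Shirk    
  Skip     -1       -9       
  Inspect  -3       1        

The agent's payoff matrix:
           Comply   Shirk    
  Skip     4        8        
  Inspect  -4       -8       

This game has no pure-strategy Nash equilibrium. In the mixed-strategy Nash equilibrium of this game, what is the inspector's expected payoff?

-7/3

In a mixed equilibrium the inspector is indifferent between Skip and Inspect; this condition fixes q.
  the inspector's payoff to Skip: q·(-1) + (1−q)·(-9) = 8q - 9
  the inspector's payoff to Inspect: q·(-3) + (1−q)·1 = -4q + 1
  8q - 9 = -4q + 1  ⇒  12q = 10  ⇒  q = 5/6.
At equilibrium the inspector is indifferent across rows, so the inspector's payoff equals the payoff from Skip: (5/6)·(-1) + (1/6)·(-9) = -7/3.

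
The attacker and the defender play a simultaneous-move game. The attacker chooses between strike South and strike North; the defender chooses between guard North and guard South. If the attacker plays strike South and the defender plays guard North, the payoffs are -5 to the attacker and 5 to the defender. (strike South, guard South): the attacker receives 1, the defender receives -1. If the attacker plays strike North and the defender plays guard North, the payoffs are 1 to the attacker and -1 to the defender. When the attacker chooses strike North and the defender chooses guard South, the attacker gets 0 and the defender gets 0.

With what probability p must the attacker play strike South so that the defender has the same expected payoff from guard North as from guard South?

In a mixed equilibrium the defender is indifferent between guard North and guard South; this condition fixes p.
  the defender's payoff to guard North: p·5 + (1−p)·(-1) = 6p - 1
  the defender's payoff to guard South: p·(-1) + (1−p)·0 = -p
  6p - 1 = -p  ⇒  7p = 1  ⇒  p = 1/7.

p = 1/7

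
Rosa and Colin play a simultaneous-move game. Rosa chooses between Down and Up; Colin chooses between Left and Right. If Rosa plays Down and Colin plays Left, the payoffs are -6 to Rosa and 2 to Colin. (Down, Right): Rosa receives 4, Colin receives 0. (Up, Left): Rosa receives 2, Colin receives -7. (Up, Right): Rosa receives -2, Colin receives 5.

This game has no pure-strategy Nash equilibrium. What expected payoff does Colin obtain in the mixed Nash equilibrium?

Colin's indifference between Left and Right determines Rosa's mixing probability p:
  Colin's payoff from Left: p·2 + (1−p)·(-7) = 9p - 7
  Colin's payoff from Right: p·0 + (1−p)·5 = -5p + 5
  9p - 7 = -5p + 5  ⇒  14p = 12  ⇒  p = 6/7.
At equilibrium Colin is indifferent across columns, so Colin's payoff equals the payoff from Left: (6/7)·2 + (1/7)·(-7) = 5/7.

5/7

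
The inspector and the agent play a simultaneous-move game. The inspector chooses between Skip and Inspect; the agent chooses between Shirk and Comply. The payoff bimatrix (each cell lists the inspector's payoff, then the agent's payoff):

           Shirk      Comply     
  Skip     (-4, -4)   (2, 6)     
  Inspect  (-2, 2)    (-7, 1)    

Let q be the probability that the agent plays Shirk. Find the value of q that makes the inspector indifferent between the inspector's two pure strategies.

The agent's mix must leave the inspector indifferent between Skip and Inspect.
  the inspector's payoff from Skip: q·(-4) + (1−q)·2 = -6q + 2
  the inspector's payoff from Inspect: q·(-2) + (1−q)·(-7) = 5q - 7
  -6q + 2 = 5q - 7  ⇒  -11q = -9  ⇒  q = 9/11.

q = 9/11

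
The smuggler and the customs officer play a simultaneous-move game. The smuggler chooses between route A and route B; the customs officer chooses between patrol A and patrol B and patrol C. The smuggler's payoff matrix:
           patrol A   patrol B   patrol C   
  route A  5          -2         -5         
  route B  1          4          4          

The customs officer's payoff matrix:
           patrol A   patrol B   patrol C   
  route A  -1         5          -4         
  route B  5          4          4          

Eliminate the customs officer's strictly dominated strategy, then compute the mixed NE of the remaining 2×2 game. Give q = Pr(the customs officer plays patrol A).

q = 3/5

The customs officer's strategy patrol C is strictly dominated by patrol A: -1 > -4 and 5 > 4. Eliminate patrol C.
The smuggler's indifference between route A and route B determines the customs officer's mixing probability q:
  the smuggler's payoff to route A: q·5 + (1−q)·(-2) = 7q - 2
  the smuggler's payoff to route B: q·1 + (1−q)·4 = -3q + 4
  7q - 2 = -3q + 4  ⇒  10q = 6  ⇒  q = 3/5.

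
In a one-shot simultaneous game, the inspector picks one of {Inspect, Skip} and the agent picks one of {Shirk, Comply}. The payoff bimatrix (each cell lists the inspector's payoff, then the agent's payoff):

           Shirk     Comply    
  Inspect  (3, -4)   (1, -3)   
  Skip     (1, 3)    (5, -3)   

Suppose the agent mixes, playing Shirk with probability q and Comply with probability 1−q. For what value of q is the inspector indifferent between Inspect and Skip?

In a mixed equilibrium the inspector is indifferent between Inspect and Skip; this condition fixes q.
  the inspector's expected payoff from Inspect: q·3 + (1−q)·1 = 2q + 1
  the inspector's expected payoff from Skip: q·1 + (1−q)·5 = -4q + 5
  2q + 1 = -4q + 5  ⇒  6q = 4  ⇒  q = 2/3.

q = 2/3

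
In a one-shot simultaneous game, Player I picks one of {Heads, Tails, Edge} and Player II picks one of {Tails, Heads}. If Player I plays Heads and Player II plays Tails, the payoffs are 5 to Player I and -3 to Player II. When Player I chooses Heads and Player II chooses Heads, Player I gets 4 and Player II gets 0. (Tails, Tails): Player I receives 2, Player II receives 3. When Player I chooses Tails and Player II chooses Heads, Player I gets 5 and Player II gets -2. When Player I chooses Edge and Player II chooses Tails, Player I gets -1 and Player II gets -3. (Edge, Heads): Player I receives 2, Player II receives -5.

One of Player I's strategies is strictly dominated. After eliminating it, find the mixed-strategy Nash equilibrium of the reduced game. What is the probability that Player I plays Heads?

p = 5/8

Player I's strategy Edge is strictly dominated by Tails: 2 > -1 and 5 > 2. Eliminate Edge.
For Player II to be willing to mix, Player II must be indifferent between Tails and Heads, which pins down Player I's mix.
  Player II's payoff from Tails: p·(-3) + (1−p)·3 = -6p + 3
  Player II's payoff from Heads: p·0 + (1−p)·(-2) = 2p - 2
  -6p + 3 = 2p - 2  ⇒  -8p = -5  ⇒  p = 5/8.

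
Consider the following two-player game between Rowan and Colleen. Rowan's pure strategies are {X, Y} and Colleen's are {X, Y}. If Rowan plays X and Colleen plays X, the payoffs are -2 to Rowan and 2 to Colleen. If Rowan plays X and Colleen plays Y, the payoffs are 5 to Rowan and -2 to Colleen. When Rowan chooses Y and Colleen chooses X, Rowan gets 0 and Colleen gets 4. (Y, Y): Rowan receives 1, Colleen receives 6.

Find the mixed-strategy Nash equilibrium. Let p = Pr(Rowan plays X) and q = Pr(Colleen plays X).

Set Colleen's expected payoff from X equal to that from Y:
  Colleen's payoff to X: p·2 + (1−p)·4 = -2p + 4
  Colleen's payoff to Y: p·(-2) + (1−p)·6 = -8p + 6
  -2p + 4 = -8p + 6  ⇒  6p = 2  ⇒  p = 1/3.
Colleen's mix must leave Rowan indifferent between X and Y.
  Rowan's payoff to X: q·(-2) + (1−q)·5 = -7q + 5
  Rowan's payoff to Y: q·0 + (1−q)·1 = -q + 1
  -7q + 5 = -q + 1  ⇒  -6q = -4  ⇒  q = 2/3.

p = 1/3, q = 2/3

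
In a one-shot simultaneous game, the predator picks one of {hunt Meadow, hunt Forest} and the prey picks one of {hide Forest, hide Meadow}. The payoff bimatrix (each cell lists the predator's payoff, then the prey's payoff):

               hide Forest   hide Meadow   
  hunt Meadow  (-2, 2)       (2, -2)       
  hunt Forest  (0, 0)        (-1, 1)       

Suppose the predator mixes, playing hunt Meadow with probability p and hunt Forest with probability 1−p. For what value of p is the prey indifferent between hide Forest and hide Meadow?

In a mixed equilibrium the prey is indifferent between hide Forest and hide Meadow; this condition fixes p.
  the prey's payoff from hide Forest: p·2 + (1−p)·0 = 2p
  the prey's payoff from hide Meadow: p·(-2) + (1−p)·1 = -3p + 1
  2p = -3p + 1  ⇒  5p = 1  ⇒  p = 1/5.

p = 1/5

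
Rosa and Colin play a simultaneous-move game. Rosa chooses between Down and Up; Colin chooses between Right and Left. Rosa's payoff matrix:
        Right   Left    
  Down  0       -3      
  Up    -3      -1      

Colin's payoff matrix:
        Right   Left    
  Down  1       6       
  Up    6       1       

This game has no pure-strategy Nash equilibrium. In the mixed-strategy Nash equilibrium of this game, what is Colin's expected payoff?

7/2

Rosa's mix must leave Colin indifferent between Right and Left.
  Colin's expected payoff from Right: p·1 + (1−p)·6 = -5p + 6
  Colin's expected payoff from Left: p·6 + (1−p)·1 = 5p + 1
  -5p + 6 = 5p + 1  ⇒  -10p = -5  ⇒  p = 1/2.
At equilibrium Colin is indifferent across columns, so Colin's payoff equals the payoff from Right: (1/2)·1 + (1/2)·6 = 7/2.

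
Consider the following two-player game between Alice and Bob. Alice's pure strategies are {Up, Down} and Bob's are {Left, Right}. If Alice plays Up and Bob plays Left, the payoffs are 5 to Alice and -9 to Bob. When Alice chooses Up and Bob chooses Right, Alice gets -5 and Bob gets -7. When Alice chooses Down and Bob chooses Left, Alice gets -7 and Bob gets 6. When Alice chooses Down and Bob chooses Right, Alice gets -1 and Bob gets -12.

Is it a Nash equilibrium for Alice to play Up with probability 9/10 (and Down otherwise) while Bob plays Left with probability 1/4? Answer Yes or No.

Check Bob's indifference given Alice's mix p = 9/10:
  payoff from Left = -15/2; payoff from Right = -15/2 — equal.
Check Alice's indifference given Bob's mix q = 1/4:
  payoff from Up = -5/2; payoff from Down = -5/2 — equal.
Both players are indifferent, so neither can profitably deviate.

Yes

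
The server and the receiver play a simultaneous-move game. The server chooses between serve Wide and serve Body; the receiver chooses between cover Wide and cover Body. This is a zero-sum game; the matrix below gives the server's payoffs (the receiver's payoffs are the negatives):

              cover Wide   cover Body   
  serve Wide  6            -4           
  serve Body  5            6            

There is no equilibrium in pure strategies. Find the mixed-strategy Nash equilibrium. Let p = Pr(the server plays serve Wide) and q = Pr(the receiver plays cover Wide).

p = 1/11, q = 10/11

In a mixed equilibrium the receiver is indifferent between cover Wide and cover Body; this condition fixes p.
  the receiver's payoff to cover Wide: p·(-6) + (1−p)·(-5) = -p - 5
  the receiver's payoff to cover Body: p·4 + (1−p)·(-6) = 10p - 6
  -p - 5 = 10p - 6  ⇒  -11p = -1  ⇒  p = 1/11.
Set the server's expected payoff from serve Wide equal to that from serve Body:
  the server's payoff from serve Wide: q·6 + (1−q)·(-4) = 10q - 4
  the server's payoff from serve Body: q·5 + (1−q)·6 = -q + 6
  10q - 4 = -q + 6  ⇒  11q = 10  ⇒  q = 10/11.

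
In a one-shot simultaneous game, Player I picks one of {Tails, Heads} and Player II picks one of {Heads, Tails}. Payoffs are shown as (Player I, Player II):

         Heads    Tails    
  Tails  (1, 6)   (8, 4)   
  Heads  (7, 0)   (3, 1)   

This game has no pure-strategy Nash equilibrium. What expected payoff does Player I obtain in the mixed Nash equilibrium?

53/11

Player I's indifference between Tails and Heads determines Player II's mixing probability q:
  Player I's expected payoff from Tails: q·1 + (1−q)·8 = -7q + 8
  Player I's expected payoff from Heads: q·7 + (1−q)·3 = 4q + 3
  -7q + 8 = 4q + 3  ⇒  -11q = -5  ⇒  q = 5/11.
At equilibrium Player I is indifferent across rows, so Player I's payoff equals the payoff from Tails: (5/11)·1 + (6/11)·8 = 53/11.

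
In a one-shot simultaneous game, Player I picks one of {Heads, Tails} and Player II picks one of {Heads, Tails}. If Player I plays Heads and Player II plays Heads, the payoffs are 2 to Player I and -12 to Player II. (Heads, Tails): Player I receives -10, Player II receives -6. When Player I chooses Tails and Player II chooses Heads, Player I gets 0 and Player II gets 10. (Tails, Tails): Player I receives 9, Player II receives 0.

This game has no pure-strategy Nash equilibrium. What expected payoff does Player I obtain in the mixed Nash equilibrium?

Set Player I's expected payoff from Heads equal to that from Tails:
  Player I's payoff to Heads: q·2 + (1−q)·(-10) = 12q - 10
  Player I's payoff to Tails: q·0 + (1−q)·9 = -9q + 9
  12q - 10 = -9q + 9  ⇒  21q = 19  ⇒  q = 19/21.
At equilibrium Player I is indifferent across rows, so Player I's payoff equals the payoff from Heads: (19/21)·2 + (2/21)·(-10) = 6/7.

6/7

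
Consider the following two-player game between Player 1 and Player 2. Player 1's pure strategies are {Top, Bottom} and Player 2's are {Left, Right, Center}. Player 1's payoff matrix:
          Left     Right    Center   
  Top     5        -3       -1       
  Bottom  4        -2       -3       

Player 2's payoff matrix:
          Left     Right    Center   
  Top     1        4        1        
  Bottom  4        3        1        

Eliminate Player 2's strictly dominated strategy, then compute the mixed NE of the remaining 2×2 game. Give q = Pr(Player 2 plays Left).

Player 2's strategy Center is strictly dominated by Right: 4 > 1 and 3 > 1. Eliminate Center.
In a mixed equilibrium Player 1 is indifferent between Top and Bottom; this condition fixes q.
  Player 1's expected payoff from Top: q·5 + (1−q)·(-3) = 8q - 3
  Player 1's expected payoff from Bottom: q·4 + (1−q)·(-2) = 6q - 2
  8q - 3 = 6q - 2  ⇒  2q = 1  ⇒  q = 1/2.

q = 1/2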